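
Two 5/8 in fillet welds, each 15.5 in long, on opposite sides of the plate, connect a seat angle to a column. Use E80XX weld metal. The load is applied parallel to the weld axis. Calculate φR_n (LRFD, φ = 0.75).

E80XX → F_EXX = 80 ksi.
Effective throat t_e = 0.707 × 0.625 = 0.4419 in.
Total length L = 31 in; A_we = 0.4419 × 31 = 13.7 in².
F_nw = 0.6 F_EXX = 0.6 × 80 = 48 ksi.
φR_n = 0.75 × 48 × 13.7 = 493.1 kips.

φR_n ≈ 493 kips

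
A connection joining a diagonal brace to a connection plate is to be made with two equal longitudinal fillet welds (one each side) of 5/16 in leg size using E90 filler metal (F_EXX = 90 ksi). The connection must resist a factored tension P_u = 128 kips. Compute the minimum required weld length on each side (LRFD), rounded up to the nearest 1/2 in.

Throat t_e = 0.707 × 0.3125 = 0.2209 in.
φr_n = 0.75 × 0.6 × 90 × 0.2209 = 8.948 kips/in.
L_req = P_u / φr_n = 128 / 8.948 = 14.3 in total.
Per side: 14.3 / 2 = 7.152 in.
Round up → use L = 7.5 in on each side.

L = 7.5 in on each side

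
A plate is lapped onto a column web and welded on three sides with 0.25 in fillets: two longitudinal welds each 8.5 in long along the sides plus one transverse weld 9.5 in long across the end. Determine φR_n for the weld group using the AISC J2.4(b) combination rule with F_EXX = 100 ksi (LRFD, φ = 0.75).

φR_n ≈ 228 kips

t_e = 0.707 × 0.25 = 0.1767 in.
R_nwl = 0.6 × 100 × 0.1767 × 17 = 180.3 kips (longitudinal, 2 welds).
R_nwt = 0.6 × 100 × 0.1767 × 9.5 = 100.7 kips (transverse, base value).
(i) R_nwl + R_nwt = 281 kips; (ii) 0.85 R_nwl + 1.5 R_nwt = 304.4 kips.
R_n = max = 304.4 kips [governs: (ii)]; φR_n = 228.3 kips.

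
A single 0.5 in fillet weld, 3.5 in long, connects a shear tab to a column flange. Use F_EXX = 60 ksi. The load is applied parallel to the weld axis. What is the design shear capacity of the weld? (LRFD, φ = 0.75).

Effective throat t_e = 0.707 × 0.5 = 0.3535 in.
Total length L = 3.5 in; A_we = 0.3535 × 3.5 = 1.237 in².
F_nw = 0.6 F_EXX = 0.6 × 60 = 36 ksi.
φR_n = 0.75 × 36 × 1.237 = 33.41 kip.

φR_n ≈ 33.4 kip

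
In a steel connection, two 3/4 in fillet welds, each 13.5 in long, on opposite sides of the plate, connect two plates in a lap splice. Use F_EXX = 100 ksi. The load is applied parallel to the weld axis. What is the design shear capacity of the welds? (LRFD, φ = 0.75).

φR_n ≈ 644 kip

Effective throat t_e = 0.707 × 0.75 = 0.5302 in.
Total length L = 27 in; A_we = 0.5302 × 27 = 14.32 in².
F_nw = 0.6 F_EXX = 0.6 × 100 = 60 ksi.
φR_n = 0.75 × 60 × 14.32 = 644.3 kip.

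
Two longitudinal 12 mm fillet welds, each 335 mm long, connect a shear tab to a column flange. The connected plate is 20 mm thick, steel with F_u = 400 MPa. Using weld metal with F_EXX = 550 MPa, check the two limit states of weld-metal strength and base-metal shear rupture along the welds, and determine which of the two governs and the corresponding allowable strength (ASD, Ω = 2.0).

t_e = 0.707 × 12 = 8.484 mm; L = 670 mm.
Weld metal: R_n/Ω = (1/2.0) × 0.6 × 550 × 8.484 × 670 × 10⁻³ = 937.9 kN.
Base metal (shear rupture): R_n/Ω = (1/2.0) × 0.6 × 400 × 20 × 670 × 10⁻³ = 1608 kN.
Governing: weld metal.

R_n/Ω ≈ 938 kN (weld metal governs)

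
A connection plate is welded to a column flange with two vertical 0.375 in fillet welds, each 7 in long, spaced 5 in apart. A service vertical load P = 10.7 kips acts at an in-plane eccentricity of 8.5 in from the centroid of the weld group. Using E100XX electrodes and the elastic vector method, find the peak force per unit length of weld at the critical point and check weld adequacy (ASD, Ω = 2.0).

f_max ≈ 3.21 kip/in; adequate

E100XX → F_EXX = 100 ksi.
Total weld length L_w = 14 in. Treat welds as unit-width lines.
Polar moment about centroid: J = 2[d³/12 + d(b/2)²] = 2[7³/12 + 7×2.5²] = 144.7 in³.
Direct shear f_v = P/L_w = 10.7 / 14 = 0.7643 kip/in (vertical).
Torsion M = P·e = 10.7 × 8.5 = 90.95 kip·in.
Critical point at (x, y) = (2.5, 3.5) from centroid. f_tx = M·y/J = 2.2 kip/in; f_ty = M·x/J = 1.572 kip/in.
Resultant f_max = √[f_tx² + (f_v + f_ty)²] = √[2.2² + (0.7643 + 1.572)²] = 3.209 kip/in.
Capacity per unit length: r_n/Ω = (1/2.0) × 0.6 × 100 × (0.707 × 0.375) = 7.954 kip/in.
3.209 ≤ 7.954 → adequate.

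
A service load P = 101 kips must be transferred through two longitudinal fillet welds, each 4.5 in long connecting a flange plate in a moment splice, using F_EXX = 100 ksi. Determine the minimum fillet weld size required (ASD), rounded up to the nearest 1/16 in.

Total weld length L = 9 in.
Required throat t_e = P × Ω / (0.6 F_EXX × L) = 101 × 2.0 / (0.6 × 100 × 9) = 0.3741 in.
Required leg w = t_e / 0.707 = 0.5291 in → use 9/16 in.

w = 9/16 in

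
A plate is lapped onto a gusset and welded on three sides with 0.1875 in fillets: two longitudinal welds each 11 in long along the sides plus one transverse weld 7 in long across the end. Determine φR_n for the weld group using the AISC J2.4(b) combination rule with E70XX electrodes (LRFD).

φR_n ≈ 122 kip

E70XX → F_EXX = 70 ksi.
t_e = 0.707 × 0.1875 = 0.1326 in.
R_nwl = 0.6 × 70 × 0.1326 × 22 = 122.5 kip (longitudinal, 2 welds).
R_nwt = 0.6 × 70 × 0.1326 × 7 = 38.97 kip (transverse, base value).
(i) R_nwl + R_nwt = 161.5 kip; (ii) 0.85 R_nwl + 1.5 R_nwt = 162.6 kip.
R_n = max = 162.6 kip [governs: (ii)]; φR_n = 121.9 kip.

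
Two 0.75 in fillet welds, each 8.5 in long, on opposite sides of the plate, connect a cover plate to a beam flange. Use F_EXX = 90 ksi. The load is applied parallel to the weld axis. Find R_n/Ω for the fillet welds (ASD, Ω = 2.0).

Effective throat t_e = 0.707 × 0.75 = 0.5302 in.
Total length L = 17 in; A_we = 0.5302 × 17 = 9.014 in².
F_nw = 0.6 F_EXX = 0.6 × 90 = 54 ksi.
R_n = 54 × 9.014 = 486.8 kips; R_n/Ω = 486.8/2.0 = 243.4 kips.

R_n/Ω ≈ 243 kips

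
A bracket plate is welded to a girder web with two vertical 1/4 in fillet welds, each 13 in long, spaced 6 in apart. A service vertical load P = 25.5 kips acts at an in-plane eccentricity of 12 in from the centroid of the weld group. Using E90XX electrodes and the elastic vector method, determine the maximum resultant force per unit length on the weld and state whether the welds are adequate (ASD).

E90XX → F_EXX = 90 ksi.
Total weld length L_w = 26 in. Treat welds as unit-width lines.
Polar moment about centroid: J = 2[d³/12 + d(b/2)²] = 2[13³/12 + 13×3²] = 600.2 in³.
Direct shear f_v = P/L_w = 25.5 / 26 = 0.9808 kip/in (vertical).
Torsion M = P·e = 25.5 × 12 = 306 kip·in.
Critical point at (x, y) = (3, 6.5) from centroid. f_tx = M·y/J = 3.314 kip/in; f_ty = M·x/J = 1.53 kip/in.
Resultant f_max = √[f_tx² + (f_v + f_ty)²] = √[3.314² + (0.9808 + 1.53)²] = 4.158 kip/in.
Capacity per unit length: r_n/Ω = (1/2.0) × 0.6 × 90 × (0.707 × 0.25) = 4.772 kip/in.
4.158 ≤ 4.772 → adequate.

f_max ≈ 4.16 kip/in; adequate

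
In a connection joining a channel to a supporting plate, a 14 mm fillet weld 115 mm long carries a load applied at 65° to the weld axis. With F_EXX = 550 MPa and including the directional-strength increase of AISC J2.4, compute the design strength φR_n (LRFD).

φR_n ≈ 403 kN

t_e = 0.707 × 14 = 9.898 mm; A_we = 9.898 × 115 = 1138 mm².
Directional factor: 1.0 + 0.5 sin^1.5(65°) = 1.431.
F_nw = 0.6 × 550 × 1.431 = 472.4 MPa.
φR_n = 0.75 × 472.4 × 1138 × 10⁻³ = 403.3 kN.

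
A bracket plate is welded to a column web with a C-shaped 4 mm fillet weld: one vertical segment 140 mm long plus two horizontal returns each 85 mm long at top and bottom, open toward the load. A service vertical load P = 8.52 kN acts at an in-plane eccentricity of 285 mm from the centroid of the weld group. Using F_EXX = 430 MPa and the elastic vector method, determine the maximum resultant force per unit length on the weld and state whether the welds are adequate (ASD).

Total weld length L_w = 310 mm. Treat welds as unit-width lines.
Centroid: x̄ = 2×85×42.5 / 310 = 23.31 mm from the vertical weld.
Polar moment about centroid: J = I_x + I_y = [140³/12 + 2×85×70²] + [140×23.31² + 2(85³/12 + 85×19.19²)] = 1303000 mm³.
Direct shear f_v = P/L_w = 8.52×10³ / 310 = 27.48 N/mm (vertical).
Torsion M = P·e = 8.52×10³ × 285 = 2428200 N·mm.
Critical point at (x, y) = (61.69, 70) from centroid. f_tx = M·y/J = 130.5 N/mm; f_ty = M·x/J = 115 N/mm.
Resultant f_max = √[f_tx² + (f_v + f_ty)²] = √[130.5² + (27.48 + 115)²] = 193.2 N/mm.
Capacity per unit length: r_n/Ω = (1/2.0) × 0.6 × 430 × (0.707 × 4) = 364.8 N/mm.
193.2 ≤ 364.8 → adequate.

f_max ≈ 193 N/mm; adequate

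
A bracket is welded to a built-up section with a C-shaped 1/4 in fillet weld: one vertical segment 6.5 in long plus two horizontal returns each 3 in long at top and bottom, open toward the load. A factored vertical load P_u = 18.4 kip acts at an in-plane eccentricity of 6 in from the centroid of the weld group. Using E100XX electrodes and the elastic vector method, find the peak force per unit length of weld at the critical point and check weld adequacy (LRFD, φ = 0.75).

E100XX → F_EXX = 100 ksi.
Total weld length L_w = 12.5 in. Treat welds as unit-width lines.
Centroid: x̄ = 2×3×1.5 / 12.5 = 0.72 in from the vertical weld.
Polar moment about centroid: J = I_x + I_y = [6.5³/12 + 2×3×3.25²] + [6.5×0.72² + 2(3³/12 + 3×0.78²)] = 97.78 in³.
Direct shear f_v = P/L_w = 18.4 / 12.5 = 1.472 kip/in (vertical).
Torsion M = P·e = 18.4 × 6 = 110.4 kip·in.
Critical point at (x, y) = (2.28, 3.25) from centroid. f_tx = M·y/J = 3.669 kip/in; f_ty = M·x/J = 2.574 kip/in.
Resultant f_max = √[f_tx² + (f_v + f_ty)²] = √[3.669² + (1.472 + 2.574)²] = 5.462 kip/in.
Capacity per unit length: φr_n = 0.75 × 0.6 × 100 × (0.707 × 0.25) = 7.954 kip/in.
5.462 ≤ 7.954 → adequate.

f_max ≈ 5.46 kip/in; adequate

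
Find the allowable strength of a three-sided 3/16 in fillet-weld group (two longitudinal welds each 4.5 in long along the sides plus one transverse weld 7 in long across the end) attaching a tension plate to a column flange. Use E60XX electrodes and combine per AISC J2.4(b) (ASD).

E60XX → F_EXX = 60 ksi.
t_e = 0.707 × 0.1875 = 0.1326 in.
R_nwl = 0.6 × 60 × 0.1326 × 9 = 42.95 kip (longitudinal, 2 welds).
R_nwt = 0.6 × 60 × 0.1326 × 7 = 33.41 kip (transverse, base value).
(i) R_nwl + R_nwt = 76.36 kip; (ii) 0.85 R_nwl + 1.5 R_nwt = 86.62 kip.
R_n = max = 86.62 kip [governs: (ii)]; R_n/Ω = 43.31 kip.

R_n/Ω ≈ 43.3 kip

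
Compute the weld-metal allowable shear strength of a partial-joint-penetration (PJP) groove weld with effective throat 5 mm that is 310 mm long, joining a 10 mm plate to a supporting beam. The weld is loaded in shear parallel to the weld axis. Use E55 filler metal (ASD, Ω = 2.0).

E55XX → F_EXX = 550 MPa.
Effective throat (given) t_e = 5 mm.
A_we = 5 × 310 = 1550 mm².
F_nw = 0.6 F_EXX = 330 MPa.
R_n/Ω = (330 × 1550) / 2.0 × 10⁻³ = 255.8 kN.

R_n/Ω ≈ 256 kN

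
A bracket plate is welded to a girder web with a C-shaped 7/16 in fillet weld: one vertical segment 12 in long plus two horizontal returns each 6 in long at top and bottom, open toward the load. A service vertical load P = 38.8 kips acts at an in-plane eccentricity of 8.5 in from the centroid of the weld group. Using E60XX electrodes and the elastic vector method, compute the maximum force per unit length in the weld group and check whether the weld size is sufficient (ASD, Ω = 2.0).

f_max ≈ 4.86 kip/in; adequate

E60XX → F_EXX = 60 ksi.
Total weld length L_w = 24 in. Treat welds as unit-width lines.
Centroid: x̄ = 2×6×3 / 24 = 1.5 in from the vertical weld.
Polar moment about centroid: J = I_x + I_y = [12³/12 + 2×6×6²] + [12×1.5² + 2(6³/12 + 6×1.5²)] = 666 in³.
Direct shear f_v = P/L_w = 38.8 / 24 = 1.617 kip/in (vertical).
Torsion M = P·e = 38.8 × 8.5 = 329.8 kip·in.
Critical point at (x, y) = (4.5, 6) from centroid. f_tx = M·y/J = 2.971 kip/in; f_ty = M·x/J = 2.228 kip/in.
Resultant f_max = √[f_tx² + (f_v + f_ty)²] = √[2.971² + (1.617 + 2.228)²] = 4.859 kip/in.
Capacity per unit length: r_n/Ω = (1/2.0) × 0.6 × 60 × (0.707 × 0.4375) = 5.568 kip/in.
4.859 ≤ 5.568 → adequate.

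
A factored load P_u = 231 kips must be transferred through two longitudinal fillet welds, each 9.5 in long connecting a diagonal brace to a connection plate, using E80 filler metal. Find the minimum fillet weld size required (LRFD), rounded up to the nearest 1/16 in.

w = 1/2 in

E80XX → F_EXX = 80 ksi.
Total weld length L = 19 in.
Required throat t_e = P_u / (φ × 0.6 F_EXX × L) = 231 / (0.75 × 0.6 × 80 × 19) = 0.3377 in.
Required leg w = t_e / 0.707 = 0.4777 in → use 1/2 in.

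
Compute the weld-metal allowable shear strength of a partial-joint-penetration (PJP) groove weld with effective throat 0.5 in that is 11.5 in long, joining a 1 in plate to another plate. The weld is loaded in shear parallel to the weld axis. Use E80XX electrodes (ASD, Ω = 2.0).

E80XX → F_EXX = 80 ksi.
Effective throat (given) t_e = 0.5 in.
A_we = 0.5 × 11.5 = 5.75 in².
F_nw = 0.6 F_EXX = 48 ksi.
R_n/Ω = (48 × 5.75) / 2.0 = 138 kip.

R_n/Ω ≈ 138 kip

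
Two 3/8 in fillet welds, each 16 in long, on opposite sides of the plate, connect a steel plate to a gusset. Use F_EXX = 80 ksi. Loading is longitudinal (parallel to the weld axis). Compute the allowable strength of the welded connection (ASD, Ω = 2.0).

R_n/Ω ≈ 204 kip

Effective throat t_e = 0.707 × 0.375 = 0.2651 in.
Total length L = 32 in; A_we = 0.2651 × 32 = 8.484 in².
F_nw = 0.6 F_EXX = 0.6 × 80 = 48 ksi.
R_n = 48 × 8.484 = 407.2 kip; R_n/Ω = 407.2/2.0 = 203.6 kip.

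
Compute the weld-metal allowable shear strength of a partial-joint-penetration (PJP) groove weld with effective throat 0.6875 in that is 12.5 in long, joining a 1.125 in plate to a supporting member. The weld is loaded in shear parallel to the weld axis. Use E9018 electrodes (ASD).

R_n/Ω ≈ 232 kips

E90XX → F_EXX = 90 ksi.
Effective throat (given) t_e = 0.6875 in.
A_we = 0.6875 × 12.5 = 8.594 in².
F_nw = 0.6 F_EXX = 54 ksi.
R_n/Ω = (54 × 8.594) / 2.0 = 232 kips.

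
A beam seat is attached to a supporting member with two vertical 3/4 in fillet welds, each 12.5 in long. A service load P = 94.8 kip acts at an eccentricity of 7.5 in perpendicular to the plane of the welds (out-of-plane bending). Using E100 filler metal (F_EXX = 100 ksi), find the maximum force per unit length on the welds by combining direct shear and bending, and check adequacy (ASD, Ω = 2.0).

L_w = 2 × 12.5 = 25 in; section modulus (unit throat) S = 2 × L²/6 = 52.08 in².
Direct shear f_v = P/L_w = 94.8/25 = 3.792 kip/in.
Moment M = P × e = 94.8 × 7.5 = 711 kip·in; bending f_b = M/S = 13.65 kip/in.
f_max = √(f_v² + f_b²) = √(3.792² + 13.65²) = 14.17 kip/in.
r_n/Ω = (1/2.0) × 0.6 × 100 × (0.707 × 0.75) = 15.91 kip/in → adequate.

f_max ≈ 14.2 kip/in; adequate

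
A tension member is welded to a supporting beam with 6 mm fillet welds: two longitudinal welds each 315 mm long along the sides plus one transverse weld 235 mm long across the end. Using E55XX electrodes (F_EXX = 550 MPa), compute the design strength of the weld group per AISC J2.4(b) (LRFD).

φR_n ≈ 932 kN

t_e = 0.707 × 6 = 4.242 mm.
R_nwl = 0.6 × 550 × 4.242 × 630 × 10⁻³ = 881.9 kN (longitudinal, 2 welds).
R_nwt = 0.6 × 550 × 4.242 × 235 × 10⁻³ = 329 kN (transverse, base value).
(i) R_nwl + R_nwt = 1211 kN; (ii) 0.85 R_nwl + 1.5 R_nwt = 1243 kN.
R_n = max = 1243 kN [governs: (ii)]; φR_n = 932.3 kN.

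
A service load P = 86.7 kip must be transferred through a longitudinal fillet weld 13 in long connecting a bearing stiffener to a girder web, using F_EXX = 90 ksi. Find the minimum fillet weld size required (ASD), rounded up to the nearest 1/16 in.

Total weld length L = 13 in.
Required throat t_e = P × Ω / (0.6 F_EXX × L) = 86.7 × 2.0 / (0.6 × 90 × 13) = 0.247 in.
Required leg w = t_e / 0.707 = 0.3494 in → use 3/8 in.

w = 3/8 in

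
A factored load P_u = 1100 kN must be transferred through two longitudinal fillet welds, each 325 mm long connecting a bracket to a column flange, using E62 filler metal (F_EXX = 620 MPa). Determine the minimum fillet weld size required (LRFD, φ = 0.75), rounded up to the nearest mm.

w = 9 mm

Total weld length L = 650 mm.
Required throat t_e = P_u / (φ × 0.6 F_EXX × L) = 1100 / (0.75 × 0.6 × 620 × 650 × 10⁻³) = 6.066 mm.
Required leg w = t_e / 0.707 = 8.579 mm → use 9 mm.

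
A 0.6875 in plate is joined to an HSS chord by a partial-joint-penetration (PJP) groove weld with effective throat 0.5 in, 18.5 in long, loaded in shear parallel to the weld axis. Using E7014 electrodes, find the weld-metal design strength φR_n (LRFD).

φR_n ≈ 291 kip

E70XX → F_EXX = 70 ksi.
Effective throat (given) t_e = 0.5 in.
A_we = 0.5 × 18.5 = 9.25 in².
F_nw = 0.6 F_EXX = 42 ksi.
φR_n = 0.75 × 42 × 9.25 = 291.4 kip.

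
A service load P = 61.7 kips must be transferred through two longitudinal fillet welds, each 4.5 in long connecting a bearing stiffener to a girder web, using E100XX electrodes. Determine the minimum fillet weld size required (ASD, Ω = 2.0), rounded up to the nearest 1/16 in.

E100XX → F_EXX = 100 ksi.
Total weld length L = 9 in.
Required throat t_e = P × Ω / (0.6 F_EXX × L) = 61.7 × 2.0 / (0.6 × 100 × 9) = 0.2285 in.
Required leg w = t_e / 0.707 = 0.3232 in → use 3/8 in.

w = 3/8 in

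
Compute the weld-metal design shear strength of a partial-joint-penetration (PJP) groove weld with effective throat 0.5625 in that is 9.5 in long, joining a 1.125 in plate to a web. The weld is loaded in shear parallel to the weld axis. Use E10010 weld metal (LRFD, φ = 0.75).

φR_n ≈ 240 kip

E100XX → F_EXX = 100 ksi.
Effective throat (given) t_e = 0.5625 in.
A_we = 0.5625 × 9.5 = 5.344 in².
F_nw = 0.6 F_EXX = 60 ksi.
φR_n = 0.75 × 60 × 5.344 = 240.5 kip.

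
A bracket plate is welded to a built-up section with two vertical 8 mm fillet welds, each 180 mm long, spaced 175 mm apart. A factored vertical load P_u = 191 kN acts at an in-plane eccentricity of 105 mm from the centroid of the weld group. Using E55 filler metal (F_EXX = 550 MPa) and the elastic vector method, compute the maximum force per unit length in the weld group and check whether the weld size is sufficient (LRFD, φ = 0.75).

f_max ≈ 1110 N/mm; adequate

Total weld length L_w = 360 mm. Treat welds as unit-width lines.
Polar moment about centroid: J = 2[d³/12 + d(b/2)²] = 2[180³/12 + 180×87.5²] = 3728000 mm³.
Direct shear f_v = P/L_w = 191×10³ / 360 = 530.6 N/mm (vertical).
Torsion M = P·e = 191×10³ × 105 = 20055000 N·mm.
Critical point at (x, y) = (87.5, 90) from centroid. f_tx = M·y/J = 484.1 N/mm; f_ty = M·x/J = 470.7 N/mm.
Resultant f_max = √[f_tx² + (f_v + f_ty)²] = √[484.1² + (530.6 + 470.7)²] = 1112 N/mm.
Capacity per unit length: φr_n = 0.75 × 0.6 × 550 × (0.707 × 8) = 1400 N/mm.
1112 ≤ 1400 → adequate.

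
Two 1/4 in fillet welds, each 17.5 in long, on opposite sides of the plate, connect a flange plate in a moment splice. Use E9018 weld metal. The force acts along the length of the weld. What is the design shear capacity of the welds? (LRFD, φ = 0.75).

φR_n ≈ 251 kips

E90XX → F_EXX = 90 ksi.
Effective throat t_e = 0.707 × 0.25 = 0.1767 in.
Total length L = 35 in; A_we = 0.1767 × 35 = 6.186 in².
F_nw = 0.6 F_EXX = 0.6 × 90 = 54 ksi.
φR_n = 0.75 × 54 × 6.186 = 250.5 kips.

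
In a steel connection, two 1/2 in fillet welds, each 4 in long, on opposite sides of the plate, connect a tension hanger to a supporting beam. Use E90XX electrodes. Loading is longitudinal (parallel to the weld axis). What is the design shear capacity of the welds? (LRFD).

φR_n ≈ 115 kip

E90XX → F_EXX = 90 ksi.
Effective throat t_e = 0.707 × 0.5 = 0.3535 in.
Total length L = 8 in; A_we = 0.3535 × 8 = 2.828 in².
F_nw = 0.6 F_EXX = 0.6 × 90 = 54 ksi.
φR_n = 0.75 × 54 × 2.828 = 114.5 kip.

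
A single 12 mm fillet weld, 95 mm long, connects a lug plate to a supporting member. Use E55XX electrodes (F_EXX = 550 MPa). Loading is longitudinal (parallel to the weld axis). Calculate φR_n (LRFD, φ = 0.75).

φR_n ≈ 199 kN

Effective throat t_e = 0.707 × 12 = 8.484 mm.
Total length L = 95 mm; A_we = 8.484 × 95 = 806 mm².
F_nw = 0.6 F_EXX = 0.6 × 550 = 330 MPa.
φR_n = 0.75 × 330 × 806 × 10⁻³ = 199.5 kN.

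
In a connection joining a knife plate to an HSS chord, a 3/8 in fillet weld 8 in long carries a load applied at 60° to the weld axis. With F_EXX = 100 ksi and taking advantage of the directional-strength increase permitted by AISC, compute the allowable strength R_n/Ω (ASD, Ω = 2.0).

R_n/Ω ≈ 89.3 kips

t_e = 0.707 × 0.375 = 0.2651 in; A_we = 0.2651 × 8 = 2.121 in².
Directional factor: 1.0 + 0.5 sin^1.5(60°) = 1.403.
F_nw = 0.6 × 100 × 1.403 = 84.18 ksi.
R_n/Ω = (84.18 × 2.121) / 2.0 = 89.27 kips.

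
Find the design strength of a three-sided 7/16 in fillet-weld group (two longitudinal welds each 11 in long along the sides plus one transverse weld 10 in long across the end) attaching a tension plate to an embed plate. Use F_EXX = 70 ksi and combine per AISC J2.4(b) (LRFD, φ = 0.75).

φR_n ≈ 328 kip

t_e = 0.707 × 0.4375 = 0.3093 in.
R_nwl = 0.6 × 70 × 0.3093 × 22 = 285.8 kip (longitudinal, 2 welds).
R_nwt = 0.6 × 70 × 0.3093 × 10 = 129.9 kip (transverse, base value).
(i) R_nwl + R_nwt = 415.7 kip; (ii) 0.85 R_nwl + 1.5 R_nwt = 437.8 kip.
R_n = max = 437.8 kip [governs: (ii)]; φR_n = 328.4 kip.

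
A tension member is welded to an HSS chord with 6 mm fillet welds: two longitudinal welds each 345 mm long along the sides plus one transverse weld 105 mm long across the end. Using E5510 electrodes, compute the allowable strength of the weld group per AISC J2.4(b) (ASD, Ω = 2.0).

E55XX → F_EXX = 550 MPa.
t_e = 0.707 × 6 = 4.242 mm.
R_nwl = 0.6 × 550 × 4.242 × 690 × 10⁻³ = 965.9 kN (longitudinal, 2 welds).
R_nwt = 0.6 × 550 × 4.242 × 105 × 10⁻³ = 147 kN (transverse, base value).
(i) R_nwl + R_nwt = 1113 kN; (ii) 0.85 R_nwl + 1.5 R_nwt = 1041 kN.
R_n = max = 1113 kN [governs: (i)]; R_n/Ω = 556.4 kN.

R_n/Ω ≈ 556 kN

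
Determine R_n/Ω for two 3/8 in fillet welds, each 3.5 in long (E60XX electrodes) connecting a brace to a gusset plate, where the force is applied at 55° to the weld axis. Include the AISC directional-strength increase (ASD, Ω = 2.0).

R_n/Ω ≈ 45.8 kips

E60XX → F_EXX = 60 ksi.
t_e = 0.707 × 0.375 = 0.2651 in; A_we = 0.2651 × 7 = 1.856 in².
Directional factor: 1.0 + 0.5 sin^1.5(55°) = 1.371.
F_nw = 0.6 × 60 × 1.371 = 49.35 ksi.
R_n/Ω = (49.35 × 1.856) / 2.0 = 45.79 kips.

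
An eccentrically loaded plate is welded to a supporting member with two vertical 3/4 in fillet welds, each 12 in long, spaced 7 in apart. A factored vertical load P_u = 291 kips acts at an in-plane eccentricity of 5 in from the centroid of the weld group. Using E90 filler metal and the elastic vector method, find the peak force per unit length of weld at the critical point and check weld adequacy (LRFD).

f_max ≈ 25.7 kip/in; NOT adequate

E90XX → F_EXX = 90 ksi.
Total weld length L_w = 24 in. Treat welds as unit-width lines.
Polar moment about centroid: J = 2[d³/12 + d(b/2)²] = 2[12³/12 + 12×3.5²] = 582 in³.
Direct shear f_v = P/L_w = 291 / 24 = 12.12 kip/in (vertical).
Torsion M = P·e = 291 × 5 = 1455 kip·in.
Critical point at (x, y) = (3.5, 6) from centroid. f_tx = M·y/J = 15 kip/in; f_ty = M·x/J = 8.75 kip/in.
Resultant f_max = √[f_tx² + (f_v + f_ty)²] = √[15² + (12.12 + 8.75)²] = 25.71 kip/in.
Capacity per unit length: φr_n = 0.75 × 0.6 × 90 × (0.707 × 0.75) = 21.48 kip/in.
25.71 > 21.48 → NOT adequate.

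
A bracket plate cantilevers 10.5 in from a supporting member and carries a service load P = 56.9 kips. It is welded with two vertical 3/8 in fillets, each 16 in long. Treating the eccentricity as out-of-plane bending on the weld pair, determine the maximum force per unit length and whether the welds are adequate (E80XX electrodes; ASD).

E80XX → F_EXX = 80 ksi.
L_w = 2 × 16 = 32 in; section modulus (unit throat) S = 2 × L²/6 = 85.33 in².
Direct shear f_v = P/L_w = 56.9/32 = 1.778 kip/in.
Moment M = P × e = 56.9 × 10.5 = 597.45 kip·in; bending f_b = M/S = 7.001 kip/in.
f_max = √(f_v² + f_b²) = √(1.778² + 7.001²) = 7.224 kip/in.
r_n/Ω = (1/2.0) × 0.6 × 80 × (0.707 × 0.375) = 6.363 kip/in → NOT adequate.

f_max ≈ 7.22 kip/in; NOT adequate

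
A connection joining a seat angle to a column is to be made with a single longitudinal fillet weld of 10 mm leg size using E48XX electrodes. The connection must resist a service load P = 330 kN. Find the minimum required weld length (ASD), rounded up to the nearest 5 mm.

E48XX → F_EXX = 480 MPa.
Throat t_e = 0.707 × 10 = 7.07 mm.
r_n/Ω = (0.6 × 480 × 7.07) / 2.0 = 1018 N/mm = 1.018 kN/mm.
L_req = P / (r_n/Ω) = 330 / 1.018 = 324.1 mm total.
Round up → use L = 325 mm.

L = 325 mm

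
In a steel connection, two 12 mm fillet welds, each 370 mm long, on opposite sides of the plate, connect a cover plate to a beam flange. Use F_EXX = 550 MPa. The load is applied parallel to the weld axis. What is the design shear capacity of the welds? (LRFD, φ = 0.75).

φR_n ≈ 1550 kN

Effective throat t_e = 0.707 × 12 = 8.484 mm.
Total length L = 740 mm; A_we = 8.484 × 740 = 6278 mm².
F_nw = 0.6 F_EXX = 0.6 × 550 = 330 MPa.
φR_n = 0.75 × 330 × 6278 × 10⁻³ = 1554 kN.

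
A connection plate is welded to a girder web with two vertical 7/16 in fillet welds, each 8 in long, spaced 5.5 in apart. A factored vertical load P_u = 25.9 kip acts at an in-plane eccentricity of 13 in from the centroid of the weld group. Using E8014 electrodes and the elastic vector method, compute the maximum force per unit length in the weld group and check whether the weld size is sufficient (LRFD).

f_max ≈ 8.94 kip/in; adequate

E80XX → F_EXX = 80 ksi.
Total weld length L_w = 16 in. Treat welds as unit-width lines.
Polar moment about centroid: J = 2[d³/12 + d(b/2)²] = 2[8³/12 + 8×2.75²] = 206.3 in³.
Direct shear f_v = P/L_w = 25.9 / 16 = 1.619 kip/in (vertical).
Torsion M = P·e = 25.9 × 13 = 336.7 kip·in.
Critical point at (x, y) = (2.75, 4) from centroid. f_tx = M·y/J = 6.527 kip/in; f_ty = M·x/J = 4.488 kip/in.
Resultant f_max = √[f_tx² + (f_v + f_ty)²] = √[6.527² + (1.619 + 4.488)²] = 8.938 kip/in.
Capacity per unit length: φr_n = 0.75 × 0.6 × 80 × (0.707 × 0.4375) = 11.14 kip/in.
8.938 ≤ 11.14 → adequate.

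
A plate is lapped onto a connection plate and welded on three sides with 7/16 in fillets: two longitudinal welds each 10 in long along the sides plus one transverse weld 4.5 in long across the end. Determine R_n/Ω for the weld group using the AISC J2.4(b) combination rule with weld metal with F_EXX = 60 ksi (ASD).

t_e = 0.707 × 0.4375 = 0.3093 in.
R_nwl = 0.6 × 60 × 0.3093 × 20 = 222.7 kip (longitudinal, 2 welds).
R_nwt = 0.6 × 60 × 0.3093 × 4.5 = 50.11 kip (transverse, base value).
(i) R_nwl + R_nwt = 272.8 kip; (ii) 0.85 R_nwl + 1.5 R_nwt = 264.5 kip.
R_n = max = 272.8 kip [governs: (i)]; R_n/Ω = 136.4 kip.

R_n/Ω ≈ 136 kip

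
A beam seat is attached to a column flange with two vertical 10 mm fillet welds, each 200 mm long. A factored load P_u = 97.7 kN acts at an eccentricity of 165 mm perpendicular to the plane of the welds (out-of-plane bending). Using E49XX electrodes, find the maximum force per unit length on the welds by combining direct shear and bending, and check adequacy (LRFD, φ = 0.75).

E49XX → F_EXX = 490 MPa.
L_w = 2 × 200 = 400 mm; section modulus (unit throat) S = 2 × L²/6 = 13330 mm².
Direct shear f_v = P/L_w = 97.7×10³/400 = 244.2 N/mm.
Moment M = P × e = 97.7×10³ × 165 = 16120000 N·mm; bending f_b = M/S = 1209 N/mm.
f_max = √(f_v² + f_b²) = √(244.2² + 1209²) = 1233 N/mm.
φr_n = 0.75 × 0.6 × 490 × (0.707 × 10) = 1559 N/mm → adequate.

f_max ≈ 1230 N/mm; adequate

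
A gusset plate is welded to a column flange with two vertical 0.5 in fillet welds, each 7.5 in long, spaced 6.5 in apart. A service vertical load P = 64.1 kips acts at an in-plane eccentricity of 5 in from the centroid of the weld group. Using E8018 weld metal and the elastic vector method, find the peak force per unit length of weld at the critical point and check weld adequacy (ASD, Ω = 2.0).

E80XX → F_EXX = 80 ksi.
Total weld length L_w = 15 in. Treat welds as unit-width lines.
Polar moment about centroid: J = 2[d³/12 + d(b/2)²] = 2[7.5³/12 + 7.5×3.25²] = 228.8 in³.
Direct shear f_v = P/L_w = 64.1 / 15 = 4.273 kip/in (vertical).
Torsion M = P·e = 64.1 × 5 = 320.5 kip·in.
Critical point at (x, y) = (3.25, 3.75) from centroid. f_tx = M·y/J = 5.254 kip/in; f_ty = M·x/J = 4.554 kip/in.
Resultant f_max = √[f_tx² + (f_v + f_ty)²] = √[5.254² + (4.273 + 4.554)²] = 10.27 kip/in.
Capacity per unit length: r_n/Ω = (1/2.0) × 0.6 × 80 × (0.707 × 0.5) = 8.484 kip/in.
10.27 > 8.484 → NOT adequate.

f_max ≈ 10.3 kip/in; NOT adequate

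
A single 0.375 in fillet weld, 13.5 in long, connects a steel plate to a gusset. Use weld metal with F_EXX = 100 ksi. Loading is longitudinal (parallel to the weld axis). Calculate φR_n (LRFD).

φR_n ≈ 161 kips

Effective throat t_e = 0.707 × 0.375 = 0.2651 in.
Total length L = 13.5 in; A_we = 0.2651 × 13.5 = 3.579 in².
F_nw = 0.6 F_EXX = 0.6 × 100 = 60 ksi.
φR_n = 0.75 × 60 × 3.579 = 161.1 kips.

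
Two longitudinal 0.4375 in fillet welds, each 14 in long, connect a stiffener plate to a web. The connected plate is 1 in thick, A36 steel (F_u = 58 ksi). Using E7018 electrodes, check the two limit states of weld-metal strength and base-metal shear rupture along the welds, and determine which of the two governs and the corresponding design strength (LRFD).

E70XX → F_EXX = 70 ksi.
t_e = 0.707 × 0.4375 = 0.3093 in; L = 28 in.
Weld metal: φR_n = 0.75 × 0.6 × 70 × 0.3093 × 28 = 272.8 kip.
Base metal (shear rupture): φR_n = 0.75 × 0.6 × 58 × 1 × 28 = 730.8 kip.
Governing: weld metal.

φR_n ≈ 273 kip (weld metal governs)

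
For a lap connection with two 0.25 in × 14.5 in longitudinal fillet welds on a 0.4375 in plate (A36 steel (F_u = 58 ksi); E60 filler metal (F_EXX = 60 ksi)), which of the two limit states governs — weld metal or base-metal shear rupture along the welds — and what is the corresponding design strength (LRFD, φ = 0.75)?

φR_n ≈ 138 kips (weld metal governs)

t_e = 0.707 × 0.25 = 0.1767 in; L = 29 in.
Weld metal: φR_n = 0.75 × 0.6 × 60 × 0.1767 × 29 = 138.4 kips.
Base metal (shear rupture): φR_n = 0.75 × 0.6 × 58 × 0.4375 × 29 = 331.1 kips.
Governing: weld metal.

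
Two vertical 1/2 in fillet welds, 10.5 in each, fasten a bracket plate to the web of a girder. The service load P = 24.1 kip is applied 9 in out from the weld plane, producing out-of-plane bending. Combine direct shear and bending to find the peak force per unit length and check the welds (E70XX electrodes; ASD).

E70XX → F_EXX = 70 ksi.
L_w = 2 × 10.5 = 21 in; section modulus (unit throat) S = 2 × L²/6 = 36.75 in².
Direct shear f_v = P/L_w = 24.1/21 = 1.148 kip/in.
Moment M = P × e = 24.1 × 9 = 216.9 kip·in; bending f_b = M/S = 5.902 kip/in.
f_max = √(f_v² + f_b²) = √(1.148² + 5.902²) = 6.013 kip/in.
r_n/Ω = (1/2.0) × 0.6 × 70 × (0.707 × 0.5) = 7.423 kip/in → adequate.

f_max ≈ 6.01 kip/in; adequate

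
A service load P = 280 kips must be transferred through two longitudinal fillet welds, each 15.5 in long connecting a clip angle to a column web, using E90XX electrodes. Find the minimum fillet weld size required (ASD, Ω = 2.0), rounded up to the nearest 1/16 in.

E90XX → F_EXX = 90 ksi.
Total weld length L = 31 in.
Required throat t_e = P × Ω / (0.6 F_EXX × L) = 280 × 2.0 / (0.6 × 90 × 31) = 0.3345 in.
Required leg w = t_e / 0.707 = 0.4732 in → use 1/2 in.

w = 1/2 in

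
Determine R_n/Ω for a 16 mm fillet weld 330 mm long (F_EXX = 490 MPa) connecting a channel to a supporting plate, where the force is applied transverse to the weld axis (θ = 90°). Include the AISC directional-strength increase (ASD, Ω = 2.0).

R_n/Ω ≈ 823 kN

t_e = 0.707 × 16 = 11.31 mm; A_we = 11.31 × 330 = 3733 mm².
Directional factor: 1.0 + 0.5 sin^1.5(90°) = 1.5.
F_nw = 0.6 × 490 × 1.5 = 441 MPa.
R_n/Ω = (441 × 3733) / 2.0 × 10⁻³ = 823.1 kN.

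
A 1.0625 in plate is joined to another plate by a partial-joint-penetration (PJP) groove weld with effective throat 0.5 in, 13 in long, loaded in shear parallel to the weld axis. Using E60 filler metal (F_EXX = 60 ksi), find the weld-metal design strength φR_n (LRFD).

Effective throat (given) t_e = 0.5 in.
A_we = 0.5 × 13 = 6.5 in².
F_nw = 0.6 F_EXX = 36 ksi.
φR_n = 0.75 × 36 × 6.5 = 175.5 kip.

φR_n ≈ 176 kip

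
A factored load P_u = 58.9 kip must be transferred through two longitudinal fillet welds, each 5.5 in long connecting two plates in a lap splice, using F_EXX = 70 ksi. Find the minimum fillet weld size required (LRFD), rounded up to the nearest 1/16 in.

w = 1/4 in

Total weld length L = 11 in.
Required throat t_e = P_u / (φ × 0.6 F_EXX × L) = 58.9 / (0.75 × 0.6 × 70 × 11) = 0.17 in.
Required leg w = t_e / 0.707 = 0.2404 in → use 1/4 in.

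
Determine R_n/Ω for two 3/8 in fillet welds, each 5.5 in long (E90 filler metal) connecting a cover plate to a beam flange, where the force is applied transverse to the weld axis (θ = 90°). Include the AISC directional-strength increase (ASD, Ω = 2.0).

R_n/Ω ≈ 118 kips

E90XX → F_EXX = 90 ksi.
t_e = 0.707 × 0.375 = 0.2651 in; A_we = 0.2651 × 11 = 2.916 in².
Directional factor: 1.0 + 0.5 sin^1.5(90°) = 1.5.
F_nw = 0.6 × 90 × 1.5 = 81 ksi.
R_n/Ω = (81 × 2.916) / 2.0 = 118.1 kips.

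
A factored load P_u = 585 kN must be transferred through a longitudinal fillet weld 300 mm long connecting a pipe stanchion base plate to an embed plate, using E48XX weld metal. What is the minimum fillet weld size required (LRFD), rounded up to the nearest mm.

E48XX → F_EXX = 480 MPa.
Total weld length L = 300 mm.
Required throat t_e = P_u / (φ × 0.6 F_EXX × L) = 585 / (0.75 × 0.6 × 480 × 300 × 10⁻³) = 9.028 mm.
Required leg w = t_e / 0.707 = 12.77 mm → use 13 mm.

w = 13 mm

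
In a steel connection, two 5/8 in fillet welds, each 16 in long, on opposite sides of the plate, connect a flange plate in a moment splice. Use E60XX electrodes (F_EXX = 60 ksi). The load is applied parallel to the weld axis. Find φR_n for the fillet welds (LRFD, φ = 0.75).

φR_n ≈ 382 kips

Effective throat t_e = 0.707 × 0.625 = 0.4419 in.
Total length L = 32 in; A_we = 0.4419 × 32 = 14.14 in².
F_nw = 0.6 F_EXX = 0.6 × 60 = 36 ksi.
φR_n = 0.75 × 36 × 14.14 = 381.8 kips.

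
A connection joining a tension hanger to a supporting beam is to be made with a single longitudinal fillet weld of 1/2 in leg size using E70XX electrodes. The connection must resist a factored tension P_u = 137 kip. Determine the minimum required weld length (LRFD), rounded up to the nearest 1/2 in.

E70XX → F_EXX = 70 ksi.
Throat t_e = 0.707 × 0.5 = 0.3535 in.
φr_n = 0.75 × 0.6 × 70 × 0.3535 = 11.14 kip/in.
L_req = P_u / φr_n = 137 / 11.14 = 12.3 in total.
Round up → use L = 12.5 in.

L = 12.5 in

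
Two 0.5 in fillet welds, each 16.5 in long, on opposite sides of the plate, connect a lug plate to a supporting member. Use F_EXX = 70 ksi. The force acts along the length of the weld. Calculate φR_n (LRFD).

φR_n ≈ 367 kips

Effective throat t_e = 0.707 × 0.5 = 0.3535 in.
Total length L = 33 in; A_we = 0.3535 × 33 = 11.67 in².
F_nw = 0.6 F_EXX = 0.6 × 70 = 42 ksi.
φR_n = 0.75 × 42 × 11.67 = 367.5 kips.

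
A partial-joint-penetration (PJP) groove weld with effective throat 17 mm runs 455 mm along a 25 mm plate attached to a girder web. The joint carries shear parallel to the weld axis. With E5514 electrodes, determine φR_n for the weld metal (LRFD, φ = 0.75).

φR_n ≈ 1910 kN

E55XX → F_EXX = 550 MPa.
Effective throat (given) t_e = 17 mm.
A_we = 17 × 455 = 7735 mm².
F_nw = 0.6 F_EXX = 330 MPa.
φR_n = 0.75 × 330 × 7735 × 10⁻³ = 1914 kN.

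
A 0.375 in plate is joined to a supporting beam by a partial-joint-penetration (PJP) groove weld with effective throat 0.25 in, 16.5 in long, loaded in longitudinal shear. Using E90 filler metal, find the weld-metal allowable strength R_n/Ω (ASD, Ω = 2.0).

R_n/Ω ≈ 111 kip

E90XX → F_EXX = 90 ksi.
Effective throat (given) t_e = 0.25 in.
A_we = 0.25 × 16.5 = 4.125 in².
F_nw = 0.6 F_EXX = 54 ksi.
R_n/Ω = (54 × 4.125) / 2.0 = 111.4 kip.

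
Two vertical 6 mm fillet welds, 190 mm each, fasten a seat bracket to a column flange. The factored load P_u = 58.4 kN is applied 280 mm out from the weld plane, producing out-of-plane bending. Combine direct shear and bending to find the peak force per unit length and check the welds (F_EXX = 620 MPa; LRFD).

L_w = 2 × 190 = 380 mm; section modulus (unit throat) S = 2 × L²/6 = 12030 mm².
Direct shear f_v = P/L_w = 58.4×10³/380 = 153.7 N/mm.
Moment M = P × e = 58.4×10³ × 280 = 16352000 N·mm; bending f_b = M/S = 1359 N/mm.
f_max = √(f_v² + f_b²) = √(153.7² + 1359²) = 1368 N/mm.
φr_n = 0.75 × 0.6 × 620 × (0.707 × 6) = 1184 N/mm → NOT adequate.

f_max ≈ 1370 N/mm; NOT adequate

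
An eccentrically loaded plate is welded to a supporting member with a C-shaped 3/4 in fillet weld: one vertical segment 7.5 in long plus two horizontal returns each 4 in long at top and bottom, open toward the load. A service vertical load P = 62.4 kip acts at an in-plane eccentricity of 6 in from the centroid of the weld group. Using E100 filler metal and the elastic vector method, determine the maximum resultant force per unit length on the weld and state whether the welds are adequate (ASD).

E100XX → F_EXX = 100 ksi.
Total weld length L_w = 15.5 in. Treat welds as unit-width lines.
Centroid: x̄ = 2×4×2 / 15.5 = 1.032 in from the vertical weld.
Polar moment about centroid: J = I_x + I_y = [7.5³/12 + 2×4×3.75²] + [7.5×1.032² + 2(4³/12 + 4×0.9677²)] = 173.8 in³.
Direct shear f_v = P/L_w = 62.4 / 15.5 = 4.026 kip/in (vertical).
Torsion M = P·e = 62.4 × 6 = 374.4 kip·in.
Critical point at (x, y) = (2.968, 3.75) from centroid. f_tx = M·y/J = 8.078 kip/in; f_ty = M·x/J = 6.393 kip/in.
Resultant f_max = √[f_tx² + (f_v + f_ty)²] = √[8.078² + (4.026 + 6.393)²] = 13.18 kip/in.
Capacity per unit length: r_n/Ω = (1/2.0) × 0.6 × 100 × (0.707 × 0.75) = 15.91 kip/in.
13.18 ≤ 15.91 → adequate.

f_max ≈ 13.2 kip/in; adequate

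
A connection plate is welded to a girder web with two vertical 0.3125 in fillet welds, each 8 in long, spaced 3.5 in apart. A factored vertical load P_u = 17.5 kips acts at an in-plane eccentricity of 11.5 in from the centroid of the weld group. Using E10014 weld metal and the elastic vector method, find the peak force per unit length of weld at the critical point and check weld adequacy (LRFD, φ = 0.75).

E100XX → F_EXX = 100 ksi.
Total weld length L_w = 16 in. Treat welds as unit-width lines.
Polar moment about centroid: J = 2[d³/12 + d(b/2)²] = 2[8³/12 + 8×1.75²] = 134.3 in³.
Direct shear f_v = P/L_w = 17.5 / 16 = 1.094 kip/in (vertical).
Torsion M = P·e = 17.5 × 11.5 = 201.25 kip·in.
Critical point at (x, y) = (1.75, 4) from centroid. f_tx = M·y/J = 5.993 kip/in; f_ty = M·x/J = 2.622 kip/in.
Resultant f_max = √[f_tx² + (f_v + f_ty)²] = √[5.993² + (1.094 + 2.622)²] = 7.051 kip/in.
Capacity per unit length: φr_n = 0.75 × 0.6 × 100 × (0.707 × 0.3125) = 9.942 kip/in.
7.051 ≤ 9.942 → adequate.

f_max ≈ 7.05 kip/in; adequate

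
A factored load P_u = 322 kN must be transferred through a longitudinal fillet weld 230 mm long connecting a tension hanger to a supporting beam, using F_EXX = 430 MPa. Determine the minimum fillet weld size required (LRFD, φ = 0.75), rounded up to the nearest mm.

w = 11 mm

Total weld length L = 230 mm.
Required throat t_e = P_u / (φ × 0.6 F_EXX × L) = 322 / (0.75 × 0.6 × 430 × 230 × 10⁻³) = 7.235 mm.
Required leg w = t_e / 0.707 = 10.23 mm → use 11 mm.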